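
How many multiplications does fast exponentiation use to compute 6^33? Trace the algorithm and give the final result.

Computing 6^33 by squaring (build up from 6^1; each line after the first costs one multiplication):

6^1 = 6
6^2 = (6^1)^2 = 6^2 = 36
6^4 = (6^2)^2 = 36^2 = 1296
6^8 = (6^4)^2 = 1296^2 = 1679616
6^16 = (6^8)^2 = 1679616^2 = 2821109907456
6^32 = (6^16)^2 = 2821109907456^2 = 7958661109946400884391936
6^33 = 6 * 6^32 = 6 * 7958661109946400884391936 = 47751966659678405306351616

Result: 47751966659678405306351616
Multiplications needed: 6 (6 lines after 6^1)

6^33 = 47751966659678405306351616. Using exponentiation by squaring, this requires 6 multiplications. The key idea: if the exponent is even, square the half-power; if odd, multiply by the base once.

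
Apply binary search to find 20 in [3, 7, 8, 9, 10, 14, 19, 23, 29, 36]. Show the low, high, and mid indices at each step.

Binary search for 20 in [3, 7, 8, 9, 10, 14, 19, 23, 29, 36]:

lo=0, hi=9, mid=4, arr[mid]=10 -> 10 < 20, search right half
lo=5, hi=9, mid=7, arr[mid]=23 -> 23 > 20, search left half
lo=5, hi=6, mid=5, arr[mid]=14 -> 14 < 20, search right half
lo=6, hi=6, mid=6, arr[mid]=19 -> 19 < 20, search right half
lo=7 > hi=6, target 20 not found

Binary search determines that 20 is not in the array after 4 comparisons. The search space was exhausted without finding the target.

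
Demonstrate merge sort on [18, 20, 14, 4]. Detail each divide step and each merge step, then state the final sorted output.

Merge sort trace:

Split: [18, 20, 14, 4] -> [18, 20] and [14, 4]
  Split: [18, 20] -> [18] and [20]
  Merge: [18] + [20] -> [18, 20]
  Split: [14, 4] -> [14] and [4]
  Merge: [14] + [4] -> [4, 14]
Merge: [18, 20] + [4, 14] -> [4, 14, 18, 20]

Final sorted array: [4, 14, 18, 20]

The merge sort proceeds by recursively splitting the array and merging sorted halves.
After all merges, the sorted array is [4, 14, 18, 20].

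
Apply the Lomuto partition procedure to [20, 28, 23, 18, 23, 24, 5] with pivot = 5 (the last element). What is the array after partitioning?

Lomuto partition with pivot = 5:

Initial array: [20, 28, 23, 18, 23, 24, 5]

arr[0]=20 > 5: no swap
arr[1]=28 > 5: no swap
arr[2]=23 > 5: no swap
arr[3]=18 > 5: no swap
arr[4]=23 > 5: no swap
arr[5]=24 > 5: no swap

Place pivot at position 0: [5, 28, 23, 18, 23, 24, 20]
Pivot position: 0

After partitioning with pivot 5, the array becomes [5, 28, 23, 18, 23, 24, 20]. The pivot is placed at index 0. All elements to the left of the pivot are <= 5, and all elements to the right are > 5.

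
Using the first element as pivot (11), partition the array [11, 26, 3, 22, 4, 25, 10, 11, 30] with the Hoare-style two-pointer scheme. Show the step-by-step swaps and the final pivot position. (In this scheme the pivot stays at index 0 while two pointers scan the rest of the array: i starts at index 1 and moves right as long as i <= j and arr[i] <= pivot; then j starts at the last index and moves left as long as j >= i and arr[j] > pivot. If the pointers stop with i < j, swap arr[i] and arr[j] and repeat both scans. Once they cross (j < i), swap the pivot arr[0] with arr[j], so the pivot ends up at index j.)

Hoare-style two-pointer partition with pivot = 11:

Initial array: [11, 26, 3, 22, 4, 25, 10, 11, 30]

Pointers start at i = 1, j = 8.
i stops at index 1 (arr[1]=26 > 11), j stops at index 7 (arr[7]=11 <= 11): swap arr[1] and arr[7], array becomes [11, 11, 3, 22, 4, 25, 10, 26, 30]
i stops at index 3 (arr[3]=22 > 11), j stops at index 6 (arr[6]=10 <= 11): swap arr[3] and arr[6], array becomes [11, 11, 3, 10, 4, 25, 22, 26, 30]
i ends at 5, j ends at 4: the pointers have crossed (j < i), so scanning stops.

Swap pivot arr[0] with arr[4] to place pivot at position 4: [4, 11, 3, 10, 11, 25, 22, 26, 30]
Pivot position: 4

After partitioning with pivot 11, the array becomes [4, 11, 3, 10, 11, 25, 22, 26, 30]. The pivot is placed at index 4. All elements to the left of the pivot are <= 11, and all elements to the right are > 11.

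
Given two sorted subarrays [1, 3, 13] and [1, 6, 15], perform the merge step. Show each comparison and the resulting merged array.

Merging process:

Compare 1 vs 1: take 1 from left. Merged: [1]
Compare 3 vs 1: take 1 from right. Merged: [1, 1]
Compare 3 vs 6: take 3 from left. Merged: [1, 1, 3]
Compare 13 vs 6: take 6 from right. Merged: [1, 1, 3, 6]
Compare 13 vs 15: take 13 from left. Merged: [1, 1, 3, 6, 13]
Append remaining from right: [15]. Merged: [1, 1, 3, 6, 13, 15]

Final merged array: [1, 1, 3, 6, 13, 15]
Total comparisons: 5

The merged array is [1, 1, 3, 6, 13, 15], requiring 5 comparisons. The merge step runs in O(n) time where n is the total number of elements.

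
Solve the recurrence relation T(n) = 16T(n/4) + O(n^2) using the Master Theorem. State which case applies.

Master Theorem for T(n) = 16T(n/4) + O(n^2):

a = 16, b = 4, c = 2
log_b(a) = log_4(16) = 2.0000

Case 2: c = 2 = log_4(16) = 2.0000
T(n) = O(n^2 log n) = O(n^2 log n)

For T(n) = 16T(n/4) + O(n^2): log_4(16) = 2.0000. This is Case 2 of the Master Theorem (c = log_b(a), equal work at all levels), giving O(n^2 log n).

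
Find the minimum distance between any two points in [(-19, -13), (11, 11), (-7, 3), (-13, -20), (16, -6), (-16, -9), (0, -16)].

Computing all pairwise distances among 7 points:

d((-19, -13), (11, 11)) = 38.4187
d((-19, -13), (-7, 3)) = 20.0
d((-19, -13), (-13, -20)) = 9.2195
d((-19, -13), (16, -6)) = 35.6931
d((-19, -13), (-16, -9)) = 5.0 <-- minimum
d((-19, -13), (0, -16)) = 19.2354
d((11, 11), (-7, 3)) = 19.6977
d((11, 11), (-13, -20)) = 39.2046
d((11, 11), (16, -6)) = 17.72
d((11, 11), (-16, -9)) = 33.6006
d((11, 11), (0, -16)) = 29.1548
d((-7, 3), (-13, -20)) = 23.7697
d((-7, 3), (16, -6)) = 24.6982
d((-7, 3), (-16, -9)) = 15.0
d((-7, 3), (0, -16)) = 20.2485
d((-13, -20), (16, -6)) = 32.2025
d((-13, -20), (-16, -9)) = 11.4018
d((-13, -20), (0, -16)) = 13.6015
d((16, -6), (-16, -9)) = 32.1403
d((16, -6), (0, -16)) = 18.868
d((-16, -9), (0, -16)) = 17.4642

Closest pair: (-19, -13) and (-16, -9) with distance 5.0

The closest pair is (-19, -13) and (-16, -9) with Euclidean distance 5.0. For 7 points, brute-force pairwise comparison is shown above. For large n, the divide-and-conquer algorithm (sort by x, recurse on halves, check the dividing strip) achieves O(n log n).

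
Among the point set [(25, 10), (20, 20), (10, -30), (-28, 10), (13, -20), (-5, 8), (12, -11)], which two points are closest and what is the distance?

Computing all pairwise distances among 7 points:

d((25, 10), (20, 20)) = 11.1803
d((25, 10), (10, -30)) = 42.72
d((25, 10), (-28, 10)) = 53.0
d((25, 10), (13, -20)) = 32.311
d((25, 10), (-5, 8)) = 30.0666
d((25, 10), (12, -11)) = 24.6982
d((20, 20), (10, -30)) = 50.9902
d((20, 20), (-28, 10)) = 49.0306
d((20, 20), (13, -20)) = 40.6079
d((20, 20), (-5, 8)) = 27.7308
d((20, 20), (12, -11)) = 32.0156
d((10, -30), (-28, 10)) = 55.1725
d((10, -30), (13, -20)) = 10.4403
d((10, -30), (-5, 8)) = 40.8534
d((10, -30), (12, -11)) = 19.105
d((-28, 10), (13, -20)) = 50.8035
d((-28, 10), (-5, 8)) = 23.0868
d((-28, 10), (12, -11)) = 45.1774
d((13, -20), (-5, 8)) = 33.2866
d((13, -20), (12, -11)) = 9.0554 <-- minimum
d((-5, 8), (12, -11)) = 25.4951

Closest pair: (13, -20) and (12, -11) with distance 9.0554

The closest pair is (13, -20) and (12, -11) with Euclidean distance 9.0554. For 7 points, brute-force pairwise comparison is shown above. For large n, the divide-and-conquer algorithm (sort by x, recurse on halves, check the dividing strip) achieves O(n log n).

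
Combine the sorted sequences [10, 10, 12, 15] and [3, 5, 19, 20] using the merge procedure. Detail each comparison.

Merging process:

Compare 10 vs 3: take 3 from right. Merged: [3]
Compare 10 vs 5: take 5 from right. Merged: [3, 5]
Compare 10 vs 19: take 10 from left. Merged: [3, 5, 10]
Compare 10 vs 19: take 10 from left. Merged: [3, 5, 10, 10]
Compare 12 vs 19: take 12 from left. Merged: [3, 5, 10, 10, 12]
Compare 15 vs 19: take 15 from left. Merged: [3, 5, 10, 10, 12, 15]
Append remaining from right: [19, 20]. Merged: [3, 5, 10, 10, 12, 15, 19, 20]

Final merged array: [3, 5, 10, 10, 12, 15, 19, 20]
Total comparisons: 6

The merged array is [3, 5, 10, 10, 12, 15, 19, 20], requiring 6 comparisons. The merge step runs in O(n) time where n is the total number of elements.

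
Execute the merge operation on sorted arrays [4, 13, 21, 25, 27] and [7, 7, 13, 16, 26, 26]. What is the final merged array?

Merging process:

Compare 4 vs 7: take 4 from left. Merged: [4]
Compare 13 vs 7: take 7 from right. Merged: [4, 7]
Compare 13 vs 7: take 7 from right. Merged: [4, 7, 7]
Compare 13 vs 13: take 13 from left. Merged: [4, 7, 7, 13]
Compare 21 vs 13: take 13 from right. Merged: [4, 7, 7, 13, 13]
Compare 21 vs 16: take 16 from right. Merged: [4, 7, 7, 13, 13, 16]
Compare 21 vs 26: take 21 from left. Merged: [4, 7, 7, 13, 13, 16, 21]
Compare 25 vs 26: take 25 from left. Merged: [4, 7, 7, 13, 13, 16, 21, 25]
Compare 27 vs 26: take 26 from right. Merged: [4, 7, 7, 13, 13, 16, 21, 25, 26]
Compare 27 vs 26: take 26 from right. Merged: [4, 7, 7, 13, 13, 16, 21, 25, 26, 26]
Append remaining from left: [27]. Merged: [4, 7, 7, 13, 13, 16, 21, 25, 26, 26, 27]

Final merged array: [4, 7, 7, 13, 13, 16, 21, 25, 26, 26, 27]
Total comparisons: 10

The merged array is [4, 7, 7, 13, 13, 16, 21, 25, 26, 26, 27], requiring 10 comparisons. The merge step runs in O(n) time where n is the total number of elements.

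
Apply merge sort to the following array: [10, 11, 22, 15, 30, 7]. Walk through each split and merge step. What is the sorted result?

Merge sort trace:

Split: [10, 11, 22, 15, 30, 7] -> [10, 11, 22] and [15, 30, 7]
  Split: [10, 11, 22] -> [10] and [11, 22]
    Split: [11, 22] -> [11] and [22]
    Merge: [11] + [22] -> [11, 22]
  Merge: [10] + [11, 22] -> [10, 11, 22]
  Split: [15, 30, 7] -> [15] and [30, 7]
    Split: [30, 7] -> [30] and [7]
    Merge: [30] + [7] -> [7, 30]
  Merge: [15] + [7, 30] -> [7, 15, 30]
Merge: [10, 11, 22] + [7, 15, 30] -> [7, 10, 11, 15, 22, 30]

Final sorted array: [7, 10, 11, 15, 22, 30]

The merge sort proceeds by recursively splitting the array and merging sorted halves.
After all merges, the sorted array is [7, 10, 11, 15, 22, 30].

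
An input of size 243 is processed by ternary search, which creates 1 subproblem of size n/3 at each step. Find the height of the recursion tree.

For divide and conquer with division factor 3:

Problem sizes at each level:
Level 0: 243
Level 1: 81
Level 2: 27
Level 3: 9
Level 4: 3
Level 5: 1

The root is level 0 and the size-1 base case is level 5 (the tree spans levels 0 through 5, i.e. 6 levels counting the root), so the depth is the number of divisions: log_3(243) = 5

The recursion tree depth is log_3(243) = 5. At each level, the problem size is divided by 3, so it takes 5 divisions to reduce to a base case of size 1. The algorithm makes 1 recursive call at each level.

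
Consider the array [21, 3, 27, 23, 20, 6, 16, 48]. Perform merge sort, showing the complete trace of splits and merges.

Merge sort trace:

Split: [21, 3, 27, 23, 20, 6, 16, 48] -> [21, 3, 27, 23] and [20, 6, 16, 48]
  Split: [21, 3, 27, 23] -> [21, 3] and [27, 23]
    Split: [21, 3] -> [21] and [3]
    Merge: [21] + [3] -> [3, 21]
    Split: [27, 23] -> [27] and [23]
    Merge: [27] + [23] -> [23, 27]
  Merge: [3, 21] + [23, 27] -> [3, 21, 23, 27]
  Split: [20, 6, 16, 48] -> [20, 6] and [16, 48]
    Split: [20, 6] -> [20] and [6]
    Merge: [20] + [6] -> [6, 20]
    Split: [16, 48] -> [16] and [48]
    Merge: [16] + [48] -> [16, 48]
  Merge: [6, 20] + [16, 48] -> [6, 16, 20, 48]
Merge: [3, 21, 23, 27] + [6, 16, 20, 48] -> [3, 6, 16, 20, 21, 23, 27, 48]

Final sorted array: [3, 6, 16, 20, 21, 23, 27, 48]

The merge sort proceeds by recursively splitting the array and merging sorted halves.
After all merges, the sorted array is [3, 6, 16, 20, 21, 23, 27, 48].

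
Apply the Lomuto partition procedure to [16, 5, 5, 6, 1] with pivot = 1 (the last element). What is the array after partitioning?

Lomuto partition with pivot = 1:

Initial array: [16, 5, 5, 6, 1]

arr[0]=16 > 1: no swap
arr[1]=5 > 1: no swap
arr[2]=5 > 1: no swap
arr[3]=6 > 1: no swap

Place pivot at position 0: [1, 5, 5, 6, 16]
Pivot position: 0

After partitioning with pivot 1, the array becomes [1, 5, 5, 6, 16]. The pivot is placed at index 0. All elements to the left of the pivot are <= 1, and all elements to the right are > 1.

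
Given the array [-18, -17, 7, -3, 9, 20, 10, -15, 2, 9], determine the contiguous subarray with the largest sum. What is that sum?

Using Kadane's algorithm on [-18, -17, 7, -3, 9, 20, 10, -15, 2, 9]:

Scanning through the array:
Position 1 (value -17): max_ending_here = -17, max_so_far = -17
Position 2 (value 7): max_ending_here = 7, max_so_far = 7
Position 3 (value -3): max_ending_here = 4, max_so_far = 7
Position 4 (value 9): max_ending_here = 13, max_so_far = 13
Position 5 (value 20): max_ending_here = 33, max_so_far = 33
Position 6 (value 10): max_ending_here = 43, max_so_far = 43
Position 7 (value -15): max_ending_here = 28, max_so_far = 43
Position 8 (value 2): max_ending_here = 30, max_so_far = 43
Position 9 (value 9): max_ending_here = 39, max_so_far = 43

Maximum subarray: [7, -3, 9, 20, 10]
Maximum sum: 43

The maximum subarray is [7, -3, 9, 20, 10] with sum 43. This subarray runs from index 2 to index 6.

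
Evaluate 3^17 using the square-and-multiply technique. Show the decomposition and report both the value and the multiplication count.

Computing 3^17 by squaring (build up from 3^1; each line after the first costs one multiplication):

3^1 = 3
3^2 = (3^1)^2 = 3^2 = 9
3^4 = (3^2)^2 = 9^2 = 81
3^8 = (3^4)^2 = 81^2 = 6561
3^16 = (3^8)^2 = 6561^2 = 43046721
3^17 = 3 * 3^16 = 3 * 43046721 = 129140163

Result: 129140163
Multiplications needed: 5 (5 lines after 3^1)

3^17 = 129140163. Using exponentiation by squaring, this requires 5 multiplications. The key idea: if the exponent is even, square the half-power; if odd, multiply by the base once.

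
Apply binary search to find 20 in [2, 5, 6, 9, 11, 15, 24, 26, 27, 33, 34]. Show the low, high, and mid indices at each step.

Binary search for 20 in [2, 5, 6, 9, 11, 15, 24, 26, 27, 33, 34]:

lo=0, hi=10, mid=5, arr[mid]=15 -> 15 < 20, search right half
lo=6, hi=10, mid=8, arr[mid]=27 -> 27 > 20, search left half
lo=6, hi=7, mid=6, arr[mid]=24 -> 24 > 20, search left half
lo=6 > hi=5, target 20 not found

Binary search determines that 20 is not in the array after 3 comparisons. The search space was exhausted without finding the target.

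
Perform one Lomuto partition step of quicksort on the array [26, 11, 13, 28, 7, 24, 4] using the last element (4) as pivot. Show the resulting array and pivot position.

Lomuto partition with pivot = 4:

Initial array: [26, 11, 13, 28, 7, 24, 4]

arr[0]=26 > 4: no swap
arr[1]=11 > 4: no swap
arr[2]=13 > 4: no swap
arr[3]=28 > 4: no swap
arr[4]=7 > 4: no swap
arr[5]=24 > 4: no swap

Place pivot at position 0: [4, 11, 13, 28, 7, 24, 26]
Pivot position: 0

After partitioning with pivot 4, the array becomes [4, 11, 13, 28, 7, 24, 26]. The pivot is placed at index 0. All elements to the left of the pivot are <= 4, and all elements to the right are > 4.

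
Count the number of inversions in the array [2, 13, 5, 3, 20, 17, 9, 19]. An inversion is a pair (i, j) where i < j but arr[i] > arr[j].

Finding inversions in [2, 13, 5, 3, 20, 17, 9, 19]:

(1, 2): arr[1]=13 > arr[2]=5
(1, 3): arr[1]=13 > arr[3]=3
(1, 6): arr[1]=13 > arr[6]=9
(2, 3): arr[2]=5 > arr[3]=3
(4, 5): arr[4]=20 > arr[5]=17
(4, 6): arr[4]=20 > arr[6]=9
(4, 7): arr[4]=20 > arr[7]=19
(5, 6): arr[5]=17 > arr[6]=9

Total inversions: 8

The array has 8 inversion(s): (1,2), (1,3), (1,6), (2,3), (4,5), (4,6), (4,7), (5,6). Each pair (i,j) satisfies i < j and arr[i] > arr[j].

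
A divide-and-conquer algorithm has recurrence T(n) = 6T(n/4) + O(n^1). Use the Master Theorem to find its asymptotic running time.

Master Theorem for T(n) = 6T(n/4) + O(n^1):

a = 6, b = 4, c = 1
log_b(a) = log_4(6) = 1.2925

Case 1: c = 1 < log_4(6) = 1.2925
T(n) = O(n^(log_4 6))

For T(n) = 6T(n/4) + O(n^1): log_4(6) = 1.2925. This is Case 1 of the Master Theorem (c < log_b(a), work dominated by leaves), giving O(n^(log_4 6)).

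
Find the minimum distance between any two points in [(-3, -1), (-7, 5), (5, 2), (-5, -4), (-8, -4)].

Computing all pairwise distances among 5 points:

d((-3, -1), (-7, 5)) = 7.2111
d((-3, -1), (5, 2)) = 8.544
d((-3, -1), (-5, -4)) = 3.6056
d((-3, -1), (-8, -4)) = 5.831
d((-7, 5), (5, 2)) = 12.3693
d((-7, 5), (-5, -4)) = 9.2195
d((-7, 5), (-8, -4)) = 9.0554
d((5, 2), (-5, -4)) = 11.6619
d((5, 2), (-8, -4)) = 14.3178
d((-5, -4), (-8, -4)) = 3.0 <-- minimum

Closest pair: (-5, -4) and (-8, -4) with distance 3.0

The closest pair is (-5, -4) and (-8, -4) with Euclidean distance 3.0. For 5 points, brute-force pairwise comparison is shown above. For large n, the divide-and-conquer algorithm (sort by x, recurse on halves, check the dividing strip) achieves O(n log n).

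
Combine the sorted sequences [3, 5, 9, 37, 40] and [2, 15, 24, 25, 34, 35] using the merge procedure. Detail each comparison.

Merging process:

Compare 3 vs 2: take 2 from right. Merged: [2]
Compare 3 vs 15: take 3 from left. Merged: [2, 3]
Compare 5 vs 15: take 5 from left. Merged: [2, 3, 5]
Compare 9 vs 15: take 9 from left. Merged: [2, 3, 5, 9]
Compare 37 vs 15: take 15 from right. Merged: [2, 3, 5, 9, 15]
Compare 37 vs 24: take 24 from right. Merged: [2, 3, 5, 9, 15, 24]
Compare 37 vs 25: take 25 from right. Merged: [2, 3, 5, 9, 15, 24, 25]
Compare 37 vs 34: take 34 from right. Merged: [2, 3, 5, 9, 15, 24, 25, 34]
Compare 37 vs 35: take 35 from right. Merged: [2, 3, 5, 9, 15, 24, 25, 34, 35]
Append remaining from left: [37, 40]. Merged: [2, 3, 5, 9, 15, 24, 25, 34, 35, 37, 40]

Final merged array: [2, 3, 5, 9, 15, 24, 25, 34, 35, 37, 40]
Total comparisons: 9

The merged array is [2, 3, 5, 9, 15, 24, 25, 34, 35, 37, 40], requiring 9 comparisons. The merge step runs in O(n) time where n is the total number of elements.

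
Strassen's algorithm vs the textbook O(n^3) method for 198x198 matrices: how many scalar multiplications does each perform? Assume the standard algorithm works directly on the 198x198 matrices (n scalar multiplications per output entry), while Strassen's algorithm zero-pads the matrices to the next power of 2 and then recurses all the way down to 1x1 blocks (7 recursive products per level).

Matrix multiplication for 198x198 matrices:

Strassen's algorithm requires power-of-2 dimensions. Pad 198x198 to 256x256 (next power of 2).

Standard algorithm: 198^3 = 7762392 multiplications
Strassen's algorithm: 7^(log2(256)) = 7^8 = 5764801 multiplications
Savings: 7762392 - 5764801 = 1997591 multiplications

Standard: 7762392 multiplications (198^3). Strassen: 5764801 multiplications (7^8, after padding to 256x256). Strassen reduces 8 recursive multiplications to 7 at each level.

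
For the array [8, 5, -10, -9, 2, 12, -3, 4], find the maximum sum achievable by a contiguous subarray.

Using Kadane's algorithm on [8, 5, -10, -9, 2, 12, -3, 4]:

Scanning through the array:
Position 1 (value 5): max_ending_here = 13, max_so_far = 13
Position 2 (value -10): max_ending_here = 3, max_so_far = 13
Position 3 (value -9): max_ending_here = -6, max_so_far = 13
Position 4 (value 2): max_ending_here = 2, max_so_far = 13
Position 5 (value 12): max_ending_here = 14, max_so_far = 14
Position 6 (value -3): max_ending_here = 11, max_so_far = 14
Position 7 (value 4): max_ending_here = 15, max_so_far = 15

Maximum subarray: [2, 12, -3, 4]
Maximum sum: 15

The maximum subarray is [2, 12, -3, 4] with sum 15. This subarray runs from index 4 to index 7.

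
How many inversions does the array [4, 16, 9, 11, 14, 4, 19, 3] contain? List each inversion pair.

Finding inversions in [4, 16, 9, 11, 14, 4, 19, 3]:

(0, 7): arr[0]=4 > arr[7]=3
(1, 2): arr[1]=16 > arr[2]=9
(1, 3): arr[1]=16 > arr[3]=11
(1, 4): arr[1]=16 > arr[4]=14
(1, 5): arr[1]=16 > arr[5]=4
(1, 7): arr[1]=16 > arr[7]=3
(2, 5): arr[2]=9 > arr[5]=4
(2, 7): arr[2]=9 > arr[7]=3
(3, 5): arr[3]=11 > arr[5]=4
(3, 7): arr[3]=11 > arr[7]=3
(4, 5): arr[4]=14 > arr[5]=4
(4, 7): arr[4]=14 > arr[7]=3
(5, 7): arr[5]=4 > arr[7]=3
(6, 7): arr[6]=19 > arr[7]=3

Total inversions: 14

The array has 14 inversion(s): (0,7), (1,2), (1,3), (1,4), (1,5), (1,7), (2,5), (2,7), (3,5), (3,7), (4,5), (4,7), (5,7), (6,7). Each pair (i,j) satisfies i < j and arr[i] > arr[j].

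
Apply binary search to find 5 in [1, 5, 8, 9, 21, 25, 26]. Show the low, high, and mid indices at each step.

Binary search for 5 in [1, 5, 8, 9, 21, 25, 26]:

lo=0, hi=6, mid=3, arr[mid]=9 -> 9 > 5, search left half
lo=0, hi=2, mid=1, arr[mid]=5 -> Found target at index 1!

Binary search finds 5 at index 1 after 2 comparisons. The search repeatedly halves the search space by comparing with the middle element.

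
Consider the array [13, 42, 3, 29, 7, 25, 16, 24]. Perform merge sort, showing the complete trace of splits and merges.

Merge sort trace:

Split: [13, 42, 3, 29, 7, 25, 16, 24] -> [13, 42, 3, 29] and [7, 25, 16, 24]
  Split: [13, 42, 3, 29] -> [13, 42] and [3, 29]
    Split: [13, 42] -> [13] and [42]
    Merge: [13] + [42] -> [13, 42]
    Split: [3, 29] -> [3] and [29]
    Merge: [3] + [29] -> [3, 29]
  Merge: [13, 42] + [3, 29] -> [3, 13, 29, 42]
  Split: [7, 25, 16, 24] -> [7, 25] and [16, 24]
    Split: [7, 25] -> [7] and [25]
    Merge: [7] + [25] -> [7, 25]
    Split: [16, 24] -> [16] and [24]
    Merge: [16] + [24] -> [16, 24]
  Merge: [7, 25] + [16, 24] -> [7, 16, 24, 25]
Merge: [3, 13, 29, 42] + [7, 16, 24, 25] -> [3, 7, 13, 16, 24, 25, 29, 42]

Final sorted array: [3, 7, 13, 16, 24, 25, 29, 42]

The merge sort proceeds by recursively splitting the array and merging sorted halves.
After all merges, the sorted array is [3, 7, 13, 16, 24, 25, 29, 42].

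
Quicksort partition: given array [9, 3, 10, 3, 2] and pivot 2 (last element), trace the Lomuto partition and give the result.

Lomuto partition with pivot = 2:

Initial array: [9, 3, 10, 3, 2]

arr[0]=9 > 2: no swap
arr[1]=3 > 2: no swap
arr[2]=10 > 2: no swap
arr[3]=3 > 2: no swap

Place pivot at position 0: [2, 3, 10, 3, 9]
Pivot position: 0

After partitioning with pivot 2, the array becomes [2, 3, 10, 3, 9]. The pivot is placed at index 0. All elements to the left of the pivot are <= 2, and all elements to the right are > 2.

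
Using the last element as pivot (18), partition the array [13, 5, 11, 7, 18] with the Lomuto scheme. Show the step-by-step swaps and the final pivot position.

Lomuto partition with pivot = 18:

Initial array: [13, 5, 11, 7, 18]

arr[0]=13 <= 18: swap with position 0, array becomes [13, 5, 11, 7, 18]
arr[1]=5 <= 18: swap with position 1, array becomes [13, 5, 11, 7, 18]
arr[2]=11 <= 18: swap with position 2, array becomes [13, 5, 11, 7, 18]
arr[3]=7 <= 18: swap with position 3, array becomes [13, 5, 11, 7, 18]

Place pivot at position 4: [13, 5, 11, 7, 18]
Pivot position: 4

After partitioning with pivot 18, the array becomes [13, 5, 11, 7, 18]. The pivot is placed at index 4. All elements to the left of the pivot are <= 18, and all elements to the right are > 18.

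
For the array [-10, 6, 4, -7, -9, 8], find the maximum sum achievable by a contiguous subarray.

Using Kadane's algorithm on [-10, 6, 4, -7, -9, 8]:

Scanning through the array:
Position 1 (value 6): max_ending_here = 6, max_so_far = 6
Position 2 (value 4): max_ending_here = 10, max_so_far = 10
Position 3 (value -7): max_ending_here = 3, max_so_far = 10
Position 4 (value -9): max_ending_here = -6, max_so_far = 10
Position 5 (value 8): max_ending_here = 8, max_so_far = 10

Maximum subarray: [6, 4]
Maximum sum: 10

The maximum subarray is [6, 4] with sum 10. This subarray runs from index 1 to index 2.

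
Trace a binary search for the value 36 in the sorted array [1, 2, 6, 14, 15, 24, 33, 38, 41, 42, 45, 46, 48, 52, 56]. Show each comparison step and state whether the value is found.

Binary search for 36 in [1, 2, 6, 14, 15, 24, 33, 38, 41, 42, 45, 46, 48, 52, 56]:

lo=0, hi=14, mid=7, arr[mid]=38 -> 38 > 36, search left half
lo=0, hi=6, mid=3, arr[mid]=14 -> 14 < 36, search right half
lo=4, hi=6, mid=5, arr[mid]=24 -> 24 < 36, search right half
lo=6, hi=6, mid=6, arr[mid]=33 -> 33 < 36, search right half
lo=7 > hi=6, target 36 not found

Binary search determines that 36 is not in the array after 4 comparisons. The search space was exhausted without finding the target.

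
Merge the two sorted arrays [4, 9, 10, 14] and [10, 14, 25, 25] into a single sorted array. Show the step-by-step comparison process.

Merging process:

Compare 4 vs 10: take 4 from left. Merged: [4]
Compare 9 vs 10: take 9 from left. Merged: [4, 9]
Compare 10 vs 10: take 10 from left. Merged: [4, 9, 10]
Compare 14 vs 10: take 10 from right. Merged: [4, 9, 10, 10]
Compare 14 vs 14: take 14 from left. Merged: [4, 9, 10, 10, 14]
Append remaining from right: [14, 25, 25]. Merged: [4, 9, 10, 10, 14, 14, 25, 25]

Final merged array: [4, 9, 10, 10, 14, 14, 25, 25]
Total comparisons: 5

The merged array is [4, 9, 10, 10, 14, 14, 25, 25], requiring 5 comparisons. The merge step runs in O(n) time where n is the total number of elements.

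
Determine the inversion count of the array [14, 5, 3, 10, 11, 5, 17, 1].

Finding inversions in [14, 5, 3, 10, 11, 5, 17, 1]:

(0, 1): arr[0]=14 > arr[1]=5
(0, 2): arr[0]=14 > arr[2]=3
(0, 3): arr[0]=14 > arr[3]=10
(0, 4): arr[0]=14 > arr[4]=11
(0, 5): arr[0]=14 > arr[5]=5
(0, 7): arr[0]=14 > arr[7]=1
(1, 2): arr[1]=5 > arr[2]=3
(1, 7): arr[1]=5 > arr[7]=1
(2, 7): arr[2]=3 > arr[7]=1
(3, 5): arr[3]=10 > arr[5]=5
(3, 7): arr[3]=10 > arr[7]=1
(4, 5): arr[4]=11 > arr[5]=5
(4, 7): arr[4]=11 > arr[7]=1
(5, 7): arr[5]=5 > arr[7]=1
(6, 7): arr[6]=17 > arr[7]=1

Total inversions: 15

The array has 15 inversion(s): (0,1), (0,2), (0,3), (0,4), (0,5), (0,7), (1,2), (1,7), (2,7), (3,5), (3,7), (4,5), (4,7), (5,7), (6,7). Each pair (i,j) satisfies i < j and arr[i] > arr[j].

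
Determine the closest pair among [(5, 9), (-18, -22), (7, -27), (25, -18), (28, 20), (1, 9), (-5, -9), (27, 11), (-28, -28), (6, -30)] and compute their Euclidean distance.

Computing all pairwise distances among 10 points:

d((5, 9), (-18, -22)) = 38.6005
d((5, 9), (7, -27)) = 36.0555
d((5, 9), (25, -18)) = 33.6006
d((5, 9), (28, 20)) = 25.4951
d((5, 9), (1, 9)) = 4.0
d((5, 9), (-5, -9)) = 20.5913
d((5, 9), (27, 11)) = 22.0907
d((5, 9), (-28, -28)) = 49.5782
d((5, 9), (6, -30)) = 39.0128
d((-18, -22), (7, -27)) = 25.4951
d((-18, -22), (25, -18)) = 43.1856
d((-18, -22), (28, 20)) = 62.2896
d((-18, -22), (1, 9)) = 36.3593
d((-18, -22), (-5, -9)) = 18.3848
d((-18, -22), (27, 11)) = 55.8032
d((-18, -22), (-28, -28)) = 11.6619
d((-18, -22), (6, -30)) = 25.2982
d((7, -27), (25, -18)) = 20.1246
d((7, -27), (28, 20)) = 51.4782
d((7, -27), (1, 9)) = 36.4966
d((7, -27), (-5, -9)) = 21.6333
d((7, -27), (27, 11)) = 42.9418
d((7, -27), (-28, -28)) = 35.0143
d((7, -27), (6, -30)) = 3.1623 <-- minimum
d((25, -18), (28, 20)) = 38.1182
d((25, -18), (1, 9)) = 36.1248
d((25, -18), (-5, -9)) = 31.3209
d((25, -18), (27, 11)) = 29.0689
d((25, -18), (-28, -28)) = 53.9351
d((25, -18), (6, -30)) = 22.4722
d((28, 20), (1, 9)) = 29.1548
d((28, 20), (-5, -9)) = 43.9318
d((28, 20), (27, 11)) = 9.0554
d((28, 20), (-28, -28)) = 73.7564
d((28, 20), (6, -30)) = 54.626
d((1, 9), (-5, -9)) = 18.9737
d((1, 9), (27, 11)) = 26.0768
d((1, 9), (-28, -28)) = 47.0106
d((1, 9), (6, -30)) = 39.3192
d((-5, -9), (27, 11)) = 37.7359
d((-5, -9), (-28, -28)) = 29.8329
d((-5, -9), (6, -30)) = 23.7065
d((27, 11), (-28, -28)) = 67.424
d((27, 11), (6, -30)) = 46.0652
d((-28, -28), (6, -30)) = 34.0588

Closest pair: (7, -27) and (6, -30) with distance 3.1623

The closest pair is (7, -27) and (6, -30) with Euclidean distance 3.1623. For 10 points, brute-force pairwise comparison is shown above. For large n, the divide-and-conquer algorithm (sort by x, recurse on halves, check the dividing strip) achieves O(n log n).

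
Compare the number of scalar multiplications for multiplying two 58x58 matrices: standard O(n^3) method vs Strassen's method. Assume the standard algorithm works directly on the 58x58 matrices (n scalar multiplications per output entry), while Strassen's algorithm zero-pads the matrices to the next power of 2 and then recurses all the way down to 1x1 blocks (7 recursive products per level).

Matrix multiplication for 58x58 matrices:

Strassen's algorithm requires power-of-2 dimensions. Pad 58x58 to 64x64 (next power of 2).

Standard algorithm: 58^3 = 195112 multiplications
Strassen's algorithm: 7^(log2(64)) = 7^6 = 117649 multiplications
Savings: 195112 - 117649 = 77463 multiplications

Standard: 195112 multiplications (58^3). Strassen: 117649 multiplications (7^6, after padding to 64x64). Strassen reduces 8 recursive multiplications to 7 at each level.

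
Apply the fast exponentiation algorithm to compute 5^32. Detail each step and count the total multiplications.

Computing 5^32 by squaring (build up from 5^1; each line after the first costs one multiplication):

5^1 = 5
5^2 = (5^1)^2 = 5^2 = 25
5^4 = (5^2)^2 = 25^2 = 625
5^8 = (5^4)^2 = 625^2 = 390625
5^16 = (5^8)^2 = 390625^2 = 152587890625
5^32 = (5^16)^2 = 152587890625^2 = 23283064365386962890625

Result: 23283064365386962890625
Multiplications needed: 5 (5 lines after 5^1)

5^32 = 23283064365386962890625. Using exponentiation by squaring, this requires 5 multiplications. The key idea: if the exponent is even, square the half-power; if odd, multiply by the base once.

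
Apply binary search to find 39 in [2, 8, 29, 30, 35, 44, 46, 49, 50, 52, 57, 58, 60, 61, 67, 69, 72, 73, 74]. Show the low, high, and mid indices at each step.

Binary search for 39 in [2, 8, 29, 30, 35, 44, 46, 49, 50, 52, 57, 58, 60, 61, 67, 69, 72, 73, 74]:

lo=0, hi=18, mid=9, arr[mid]=52 -> 52 > 39, search left half
lo=0, hi=8, mid=4, arr[mid]=35 -> 35 < 39, search right half
lo=5, hi=8, mid=6, arr[mid]=46 -> 46 > 39, search left half
lo=5, hi=5, mid=5, arr[mid]=44 -> 44 > 39, search left half
lo=5 > hi=4, target 39 not found

Binary search determines that 39 is not in the array after 4 comparisons. The search space was exhausted without finding the target.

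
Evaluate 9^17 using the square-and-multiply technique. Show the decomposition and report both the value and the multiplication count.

Computing 9^17 by squaring (build up from 9^1; each line after the first costs one multiplication):

9^1 = 9
9^2 = (9^1)^2 = 9^2 = 81
9^4 = (9^2)^2 = 81^2 = 6561
9^8 = (9^4)^2 = 6561^2 = 43046721
9^16 = (9^8)^2 = 43046721^2 = 1853020188851841
9^17 = 9 * 9^16 = 9 * 1853020188851841 = 16677181699666569

Result: 16677181699666569
Multiplications needed: 5 (5 lines after 9^1)

9^17 = 16677181699666569. Using exponentiation by squaring, this requires 5 multiplications. The key idea: if the exponent is even, square the half-power; if odd, multiply by the base once.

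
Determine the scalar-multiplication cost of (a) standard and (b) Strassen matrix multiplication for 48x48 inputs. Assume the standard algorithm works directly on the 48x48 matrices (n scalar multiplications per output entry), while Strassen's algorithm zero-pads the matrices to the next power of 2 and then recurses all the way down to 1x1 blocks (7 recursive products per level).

Matrix multiplication for 48x48 matrices:

Strassen's algorithm requires power-of-2 dimensions. Pad 48x48 to 64x64 (next power of 2).

Standard algorithm: 48^3 = 110592 multiplications
Strassen's algorithm: 7^(log2(64)) = 7^6 = 117649 multiplications
Difference: 110592 - 117649 = -7057 (Strassen uses MORE here due to padding overhead — for small or just-over-power-of-2 n, padding can outweigh the per-level savings)

Standard: 110592 multiplications (48^3). Strassen: 117649 multiplications (7^6, after padding to 64x64). Strassen reduces 8 recursive multiplications to 7 at each level.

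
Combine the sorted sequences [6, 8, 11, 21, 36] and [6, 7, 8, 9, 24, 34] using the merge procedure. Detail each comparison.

Merging process:

Compare 6 vs 6: take 6 from left. Merged: [6]
Compare 8 vs 6: take 6 from right. Merged: [6, 6]
Compare 8 vs 7: take 7 from right. Merged: [6, 6, 7]
Compare 8 vs 8: take 8 from left. Merged: [6, 6, 7, 8]
Compare 11 vs 8: take 8 from right. Merged: [6, 6, 7, 8, 8]
Compare 11 vs 9: take 9 from right. Merged: [6, 6, 7, 8, 8, 9]
Compare 11 vs 24: take 11 from left. Merged: [6, 6, 7, 8, 8, 9, 11]
Compare 21 vs 24: take 21 from left. Merged: [6, 6, 7, 8, 8, 9, 11, 21]
Compare 36 vs 24: take 24 from right. Merged: [6, 6, 7, 8, 8, 9, 11, 21, 24]
Compare 36 vs 34: take 34 from right. Merged: [6, 6, 7, 8, 8, 9, 11, 21, 24, 34]
Append remaining from left: [36]. Merged: [6, 6, 7, 8, 8, 9, 11, 21, 24, 34, 36]

Final merged array: [6, 6, 7, 8, 8, 9, 11, 21, 24, 34, 36]
Total comparisons: 10

The merged array is [6, 6, 7, 8, 8, 9, 11, 21, 24, 34, 36], requiring 10 comparisons. The merge step runs in O(n) time where n is the total number of elements.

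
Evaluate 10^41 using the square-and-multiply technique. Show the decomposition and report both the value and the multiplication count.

Computing 10^41 by squaring (build up from 10^1; each line after the first costs one multiplication):

10^1 = 10
10^2 = (10^1)^2 = 10^2 = 100
10^4 = (10^2)^2 = 100^2 = 10000
10^5 = 10 * 10^4 = 10 * 10000 = 100000
10^10 = (10^5)^2 = 100000^2 = 10000000000
10^20 = (10^10)^2 = 10000000000^2 = 100000000000000000000
10^40 = (10^20)^2 = 100000000000000000000^2 = 10000000000000000000000000000000000000000
10^41 = 10 * 10^40 = 10 * 10000000000000000000000000000000000000000 = 100000000000000000000000000000000000000000

Result: 100000000000000000000000000000000000000000
Multiplications needed: 7 (7 lines after 10^1)

10^41 = 100000000000000000000000000000000000000000. Using exponentiation by squaring, this requires 7 multiplications. The key idea: if the exponent is even, square the half-power; if odd, multiply by the base once.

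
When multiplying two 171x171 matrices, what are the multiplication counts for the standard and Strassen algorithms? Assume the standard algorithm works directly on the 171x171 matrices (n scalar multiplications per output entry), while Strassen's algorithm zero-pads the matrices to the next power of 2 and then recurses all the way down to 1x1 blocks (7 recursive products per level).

Matrix multiplication for 171x171 matrices:

Strassen's algorithm requires power-of-2 dimensions. Pad 171x171 to 256x256 (next power of 2).

Standard algorithm: 171^3 = 5000211 multiplications
Strassen's algorithm: 7^(log2(256)) = 7^8 = 5764801 multiplications
Difference: 5000211 - 5764801 = -764590 (Strassen uses MORE here due to padding overhead — for small or just-over-power-of-2 n, padding can outweigh the per-level savings)

Standard: 5000211 multiplications (171^3). Strassen: 5764801 multiplications (7^8, after padding to 256x256). Strassen reduces 8 recursive multiplications to 7 at each level.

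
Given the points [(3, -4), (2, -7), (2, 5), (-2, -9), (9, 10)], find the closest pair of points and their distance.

Computing all pairwise distances among 5 points:

d((3, -4), (2, -7)) = 3.1623 <-- minimum
d((3, -4), (2, 5)) = 9.0554
d((3, -4), (-2, -9)) = 7.0711
d((3, -4), (9, 10)) = 15.2315
d((2, -7), (2, 5)) = 12.0
d((2, -7), (-2, -9)) = 4.4721
d((2, -7), (9, 10)) = 18.3848
d((2, 5), (-2, -9)) = 14.5602
d((2, 5), (9, 10)) = 8.6023
d((-2, -9), (9, 10)) = 21.9545

Closest pair: (3, -4) and (2, -7) with distance 3.1623

The closest pair is (3, -4) and (2, -7) with Euclidean distance 3.1623. For 5 points, brute-force pairwise comparison is shown above. For large n, the divide-and-conquer algorithm (sort by x, recurse on halves, check the dividing strip) achieves O(n log n).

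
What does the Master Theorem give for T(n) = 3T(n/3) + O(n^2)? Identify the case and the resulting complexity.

Master Theorem for T(n) = 3T(n/3) + O(n^2):

a = 3, b = 3, c = 2
log_b(a) = log_3(3) = 1.0000

Case 3: c = 2 > log_3(3) = 1.0000
T(n) = O(n^2) = O(n^2)

For T(n) = 3T(n/3) + O(n^2): log_3(3) = 1.0000. This is Case 3 of the Master Theorem (c > log_b(a), work dominated by root), giving O(n^2).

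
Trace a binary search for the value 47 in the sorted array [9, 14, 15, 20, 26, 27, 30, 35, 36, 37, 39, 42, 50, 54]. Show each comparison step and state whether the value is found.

Binary search for 47 in [9, 14, 15, 20, 26, 27, 30, 35, 36, 37, 39, 42, 50, 54]:

lo=0, hi=13, mid=6, arr[mid]=30 -> 30 < 47, search right half
lo=7, hi=13, mid=10, arr[mid]=39 -> 39 < 47, search right half
lo=11, hi=13, mid=12, arr[mid]=50 -> 50 > 47, search left half
lo=11, hi=11, mid=11, arr[mid]=42 -> 42 < 47, search right half
lo=12 > hi=11, target 47 not found

Binary search determines that 47 is not in the array after 4 comparisons. The search space was exhausted without finding the target.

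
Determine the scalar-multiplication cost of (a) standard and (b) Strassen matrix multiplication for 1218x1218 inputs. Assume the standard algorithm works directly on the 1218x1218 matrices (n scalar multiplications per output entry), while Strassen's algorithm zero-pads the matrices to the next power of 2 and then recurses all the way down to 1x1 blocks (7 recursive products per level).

Matrix multiplication for 1218x1218 matrices:

Strassen's algorithm requires power-of-2 dimensions. Pad 1218x1218 to 2048x2048 (next power of 2).

Standard algorithm: 1218^3 = 1806932232 multiplications
Strassen's algorithm: 7^(log2(2048)) = 7^11 = 1977326743 multiplications
Difference: 1806932232 - 1977326743 = -170394511 (Strassen uses MORE here due to padding overhead — for small or just-over-power-of-2 n, padding can outweigh the per-level savings)

Standard: 1806932232 multiplications (1218^3). Strassen: 1977326743 multiplications (7^11, after padding to 2048x2048). Strassen reduces 8 recursive multiplications to 7 at each level.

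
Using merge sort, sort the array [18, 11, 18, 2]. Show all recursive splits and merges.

Merge sort trace:

Split: [18, 11, 18, 2] -> [18, 11] and [18, 2]
  Split: [18, 11] -> [18] and [11]
  Merge: [18] + [11] -> [11, 18]
  Split: [18, 2] -> [18] and [2]
  Merge: [18] + [2] -> [2, 18]
Merge: [11, 18] + [2, 18] -> [2, 11, 18, 18]

Final sorted array: [2, 11, 18, 18]

The merge sort proceeds by recursively splitting the array and merging sorted halves.
After all merges, the sorted array is [2, 11, 18, 18].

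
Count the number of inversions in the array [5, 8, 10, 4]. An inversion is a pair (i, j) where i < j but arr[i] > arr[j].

Finding inversions in [5, 8, 10, 4]:

(0, 3): arr[0]=5 > arr[3]=4
(1, 3): arr[1]=8 > arr[3]=4
(2, 3): arr[2]=10 > arr[3]=4

Total inversions: 3

The array has 3 inversion(s): (0,3), (1,3), (2,3). Each pair (i,j) satisfies i < j and arr[i] > arr[j].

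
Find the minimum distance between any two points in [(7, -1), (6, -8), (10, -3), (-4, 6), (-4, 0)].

Computing all pairwise distances among 5 points:

d((7, -1), (6, -8)) = 7.0711
d((7, -1), (10, -3)) = 3.6056 <-- minimum
d((7, -1), (-4, 6)) = 13.0384
d((7, -1), (-4, 0)) = 11.0454
d((6, -8), (10, -3)) = 6.4031
d((6, -8), (-4, 6)) = 17.2047
d((6, -8), (-4, 0)) = 12.8062
d((10, -3), (-4, 6)) = 16.6433
d((10, -3), (-4, 0)) = 14.3178
d((-4, 6), (-4, 0)) = 6.0

Closest pair: (7, -1) and (10, -3) with distance 3.6056

The closest pair is (7, -1) and (10, -3) with Euclidean distance 3.6056. For 5 points, brute-force pairwise comparison is shown above. For large n, the divide-and-conquer algorithm (sort by x, recurse on halves, check the dividing strip) achieves O(n log n).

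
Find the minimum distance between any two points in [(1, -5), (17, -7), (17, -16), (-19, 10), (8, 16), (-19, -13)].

Computing all pairwise distances among 6 points:

d((1, -5), (17, -7)) = 16.1245
d((1, -5), (17, -16)) = 19.4165
d((1, -5), (-19, 10)) = 25.0
d((1, -5), (8, 16)) = 22.1359
d((1, -5), (-19, -13)) = 21.5407
d((17, -7), (17, -16)) = 9.0 <-- minimum
d((17, -7), (-19, 10)) = 39.8121
d((17, -7), (8, 16)) = 24.6982
d((17, -7), (-19, -13)) = 36.4966
d((17, -16), (-19, 10)) = 44.4072
d((17, -16), (8, 16)) = 33.2415
d((17, -16), (-19, -13)) = 36.1248
d((-19, 10), (8, 16)) = 27.6586
d((-19, 10), (-19, -13)) = 23.0
d((8, 16), (-19, -13)) = 39.6232

Closest pair: (17, -7) and (17, -16) with distance 9.0

The closest pair is (17, -7) and (17, -16) with Euclidean distance 9.0. For 6 points, brute-force pairwise comparison is shown above. For large n, the divide-and-conquer algorithm (sort by x, recurse on halves, check the dividing strip) achieves O(n log n).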